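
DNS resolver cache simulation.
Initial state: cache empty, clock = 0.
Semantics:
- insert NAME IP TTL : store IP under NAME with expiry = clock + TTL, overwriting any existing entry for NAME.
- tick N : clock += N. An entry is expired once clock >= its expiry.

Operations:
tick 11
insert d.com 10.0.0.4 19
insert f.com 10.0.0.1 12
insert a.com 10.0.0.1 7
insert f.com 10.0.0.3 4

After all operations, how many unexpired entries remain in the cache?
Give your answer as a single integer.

Op 1: tick 11 -> clock=11.
Op 2: insert d.com -> 10.0.0.4 (expiry=11+19=30). clock=11
Op 3: insert f.com -> 10.0.0.1 (expiry=11+12=23). clock=11
Op 4: insert a.com -> 10.0.0.1 (expiry=11+7=18). clock=11
Op 5: insert f.com -> 10.0.0.3 (expiry=11+4=15). clock=11
Final cache (unexpired): {a.com,d.com,f.com} -> size=3

Answer: 3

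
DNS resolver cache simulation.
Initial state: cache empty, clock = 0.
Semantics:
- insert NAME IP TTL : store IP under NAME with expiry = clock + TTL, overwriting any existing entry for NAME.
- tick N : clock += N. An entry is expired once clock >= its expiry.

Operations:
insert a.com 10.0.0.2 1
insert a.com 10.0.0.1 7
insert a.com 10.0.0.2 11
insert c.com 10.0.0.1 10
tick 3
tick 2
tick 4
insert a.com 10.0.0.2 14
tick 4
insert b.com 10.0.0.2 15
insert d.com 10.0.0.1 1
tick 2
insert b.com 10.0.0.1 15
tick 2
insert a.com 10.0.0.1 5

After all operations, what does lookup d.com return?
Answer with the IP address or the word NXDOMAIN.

Answer: NXDOMAIN

Derivation:
Op 1: insert a.com -> 10.0.0.2 (expiry=0+1=1). clock=0
Op 2: insert a.com -> 10.0.0.1 (expiry=0+7=7). clock=0
Op 3: insert a.com -> 10.0.0.2 (expiry=0+11=11). clock=0
Op 4: insert c.com -> 10.0.0.1 (expiry=0+10=10). clock=0
Op 5: tick 3 -> clock=3.
Op 6: tick 2 -> clock=5.
Op 7: tick 4 -> clock=9.
Op 8: insert a.com -> 10.0.0.2 (expiry=9+14=23). clock=9
Op 9: tick 4 -> clock=13. purged={c.com}
Op 10: insert b.com -> 10.0.0.2 (expiry=13+15=28). clock=13
Op 11: insert d.com -> 10.0.0.1 (expiry=13+1=14). clock=13
Op 12: tick 2 -> clock=15. purged={d.com}
Op 13: insert b.com -> 10.0.0.1 (expiry=15+15=30). clock=15
Op 14: tick 2 -> clock=17.
Op 15: insert a.com -> 10.0.0.1 (expiry=17+5=22). clock=17
lookup d.com: not in cache (expired or never inserted)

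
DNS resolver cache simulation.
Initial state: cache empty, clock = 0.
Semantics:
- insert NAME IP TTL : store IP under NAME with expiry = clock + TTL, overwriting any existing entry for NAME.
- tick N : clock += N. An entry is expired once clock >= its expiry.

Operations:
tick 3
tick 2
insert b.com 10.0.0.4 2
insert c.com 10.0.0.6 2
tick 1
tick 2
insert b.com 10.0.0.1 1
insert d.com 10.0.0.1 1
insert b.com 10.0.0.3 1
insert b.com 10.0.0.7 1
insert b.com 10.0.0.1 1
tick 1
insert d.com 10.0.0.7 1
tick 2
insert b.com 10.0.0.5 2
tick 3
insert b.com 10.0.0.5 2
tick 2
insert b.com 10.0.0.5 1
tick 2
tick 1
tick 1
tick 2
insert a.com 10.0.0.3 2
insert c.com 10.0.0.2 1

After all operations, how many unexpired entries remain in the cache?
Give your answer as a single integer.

Answer: 2

Derivation:
Op 1: tick 3 -> clock=3.
Op 2: tick 2 -> clock=5.
Op 3: insert b.com -> 10.0.0.4 (expiry=5+2=7). clock=5
Op 4: insert c.com -> 10.0.0.6 (expiry=5+2=7). clock=5
Op 5: tick 1 -> clock=6.
Op 6: tick 2 -> clock=8. purged={b.com,c.com}
Op 7: insert b.com -> 10.0.0.1 (expiry=8+1=9). clock=8
Op 8: insert d.com -> 10.0.0.1 (expiry=8+1=9). clock=8
Op 9: insert b.com -> 10.0.0.3 (expiry=8+1=9). clock=8
Op 10: insert b.com -> 10.0.0.7 (expiry=8+1=9). clock=8
Op 11: insert b.com -> 10.0.0.1 (expiry=8+1=9). clock=8
Op 12: tick 1 -> clock=9. purged={b.com,d.com}
Op 13: insert d.com -> 10.0.0.7 (expiry=9+1=10). clock=9
Op 14: tick 2 -> clock=11. purged={d.com}
Op 15: insert b.com -> 10.0.0.5 (expiry=11+2=13). clock=11
Op 16: tick 3 -> clock=14. purged={b.com}
Op 17: insert b.com -> 10.0.0.5 (expiry=14+2=16). clock=14
Op 18: tick 2 -> clock=16. purged={b.com}
Op 19: insert b.com -> 10.0.0.5 (expiry=16+1=17). clock=16
Op 20: tick 2 -> clock=18. purged={b.com}
Op 21: tick 1 -> clock=19.
Op 22: tick 1 -> clock=20.
Op 23: tick 2 -> clock=22.
Op 24: insert a.com -> 10.0.0.3 (expiry=22+2=24). clock=22
Op 25: insert c.com -> 10.0.0.2 (expiry=22+1=23). clock=22
Final cache (unexpired): {a.com,c.com} -> size=2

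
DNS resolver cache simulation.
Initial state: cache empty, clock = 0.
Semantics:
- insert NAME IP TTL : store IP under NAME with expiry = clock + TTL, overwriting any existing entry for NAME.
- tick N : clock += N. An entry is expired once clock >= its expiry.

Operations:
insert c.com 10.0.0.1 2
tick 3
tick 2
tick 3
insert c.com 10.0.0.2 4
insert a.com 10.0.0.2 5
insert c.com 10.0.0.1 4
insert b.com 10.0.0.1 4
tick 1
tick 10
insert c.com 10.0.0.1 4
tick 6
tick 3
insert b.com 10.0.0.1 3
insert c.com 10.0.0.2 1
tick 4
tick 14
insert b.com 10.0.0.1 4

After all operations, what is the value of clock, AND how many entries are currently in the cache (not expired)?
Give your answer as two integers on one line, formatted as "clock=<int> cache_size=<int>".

Op 1: insert c.com -> 10.0.0.1 (expiry=0+2=2). clock=0
Op 2: tick 3 -> clock=3. purged={c.com}
Op 3: tick 2 -> clock=5.
Op 4: tick 3 -> clock=8.
Op 5: insert c.com -> 10.0.0.2 (expiry=8+4=12). clock=8
Op 6: insert a.com -> 10.0.0.2 (expiry=8+5=13). clock=8
Op 7: insert c.com -> 10.0.0.1 (expiry=8+4=12). clock=8
Op 8: insert b.com -> 10.0.0.1 (expiry=8+4=12). clock=8
Op 9: tick 1 -> clock=9.
Op 10: tick 10 -> clock=19. purged={a.com,b.com,c.com}
Op 11: insert c.com -> 10.0.0.1 (expiry=19+4=23). clock=19
Op 12: tick 6 -> clock=25. purged={c.com}
Op 13: tick 3 -> clock=28.
Op 14: insert b.com -> 10.0.0.1 (expiry=28+3=31). clock=28
Op 15: insert c.com -> 10.0.0.2 (expiry=28+1=29). clock=28
Op 16: tick 4 -> clock=32. purged={b.com,c.com}
Op 17: tick 14 -> clock=46.
Op 18: insert b.com -> 10.0.0.1 (expiry=46+4=50). clock=46
Final clock = 46
Final cache (unexpired): {b.com} -> size=1

Answer: clock=46 cache_size=1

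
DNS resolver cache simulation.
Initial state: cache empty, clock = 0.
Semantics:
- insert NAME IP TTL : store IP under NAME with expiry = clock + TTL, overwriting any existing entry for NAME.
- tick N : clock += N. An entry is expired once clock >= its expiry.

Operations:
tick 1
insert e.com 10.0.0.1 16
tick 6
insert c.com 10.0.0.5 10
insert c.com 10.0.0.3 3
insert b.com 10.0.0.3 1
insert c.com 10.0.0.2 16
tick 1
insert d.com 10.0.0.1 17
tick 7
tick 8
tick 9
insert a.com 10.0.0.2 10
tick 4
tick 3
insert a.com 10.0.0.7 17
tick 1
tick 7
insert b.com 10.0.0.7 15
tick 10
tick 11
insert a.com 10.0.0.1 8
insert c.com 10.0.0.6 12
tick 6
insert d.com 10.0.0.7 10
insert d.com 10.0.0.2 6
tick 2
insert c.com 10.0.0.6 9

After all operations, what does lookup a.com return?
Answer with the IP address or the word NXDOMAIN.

Op 1: tick 1 -> clock=1.
Op 2: insert e.com -> 10.0.0.1 (expiry=1+16=17). clock=1
Op 3: tick 6 -> clock=7.
Op 4: insert c.com -> 10.0.0.5 (expiry=7+10=17). clock=7
Op 5: insert c.com -> 10.0.0.3 (expiry=7+3=10). clock=7
Op 6: insert b.com -> 10.0.0.3 (expiry=7+1=8). clock=7
Op 7: insert c.com -> 10.0.0.2 (expiry=7+16=23). clock=7
Op 8: tick 1 -> clock=8. purged={b.com}
Op 9: insert d.com -> 10.0.0.1 (expiry=8+17=25). clock=8
Op 10: tick 7 -> clock=15.
Op 11: tick 8 -> clock=23. purged={c.com,e.com}
Op 12: tick 9 -> clock=32. purged={d.com}
Op 13: insert a.com -> 10.0.0.2 (expiry=32+10=42). clock=32
Op 14: tick 4 -> clock=36.
Op 15: tick 3 -> clock=39.
Op 16: insert a.com -> 10.0.0.7 (expiry=39+17=56). clock=39
Op 17: tick 1 -> clock=40.
Op 18: tick 7 -> clock=47.
Op 19: insert b.com -> 10.0.0.7 (expiry=47+15=62). clock=47
Op 20: tick 10 -> clock=57. purged={a.com}
Op 21: tick 11 -> clock=68. purged={b.com}
Op 22: insert a.com -> 10.0.0.1 (expiry=68+8=76). clock=68
Op 23: insert c.com -> 10.0.0.6 (expiry=68+12=80). clock=68
Op 24: tick 6 -> clock=74.
Op 25: insert d.com -> 10.0.0.7 (expiry=74+10=84). clock=74
Op 26: insert d.com -> 10.0.0.2 (expiry=74+6=80). clock=74
Op 27: tick 2 -> clock=76. purged={a.com}
Op 28: insert c.com -> 10.0.0.6 (expiry=76+9=85). clock=76
lookup a.com: not in cache (expired or never inserted)

Answer: NXDOMAIN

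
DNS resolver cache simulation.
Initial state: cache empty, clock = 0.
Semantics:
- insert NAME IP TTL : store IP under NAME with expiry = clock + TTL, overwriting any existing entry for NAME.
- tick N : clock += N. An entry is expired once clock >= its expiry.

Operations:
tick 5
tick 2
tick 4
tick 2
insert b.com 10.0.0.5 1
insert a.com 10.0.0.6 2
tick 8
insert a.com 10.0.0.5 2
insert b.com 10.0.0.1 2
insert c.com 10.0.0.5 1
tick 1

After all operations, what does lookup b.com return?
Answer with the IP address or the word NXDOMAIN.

Op 1: tick 5 -> clock=5.
Op 2: tick 2 -> clock=7.
Op 3: tick 4 -> clock=11.
Op 4: tick 2 -> clock=13.
Op 5: insert b.com -> 10.0.0.5 (expiry=13+1=14). clock=13
Op 6: insert a.com -> 10.0.0.6 (expiry=13+2=15). clock=13
Op 7: tick 8 -> clock=21. purged={a.com,b.com}
Op 8: insert a.com -> 10.0.0.5 (expiry=21+2=23). clock=21
Op 9: insert b.com -> 10.0.0.1 (expiry=21+2=23). clock=21
Op 10: insert c.com -> 10.0.0.5 (expiry=21+1=22). clock=21
Op 11: tick 1 -> clock=22. purged={c.com}
lookup b.com: present, ip=10.0.0.1 expiry=23 > clock=22

Answer: 10.0.0.1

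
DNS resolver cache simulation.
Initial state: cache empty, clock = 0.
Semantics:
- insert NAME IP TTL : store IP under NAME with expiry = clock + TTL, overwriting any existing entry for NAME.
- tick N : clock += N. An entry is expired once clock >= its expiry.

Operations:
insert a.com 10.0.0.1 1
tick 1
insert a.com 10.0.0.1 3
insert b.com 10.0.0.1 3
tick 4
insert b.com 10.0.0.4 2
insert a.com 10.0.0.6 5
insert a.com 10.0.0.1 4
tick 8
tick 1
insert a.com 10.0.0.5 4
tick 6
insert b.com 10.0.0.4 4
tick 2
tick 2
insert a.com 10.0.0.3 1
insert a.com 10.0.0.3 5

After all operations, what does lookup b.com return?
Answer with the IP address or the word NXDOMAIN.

Op 1: insert a.com -> 10.0.0.1 (expiry=0+1=1). clock=0
Op 2: tick 1 -> clock=1. purged={a.com}
Op 3: insert a.com -> 10.0.0.1 (expiry=1+3=4). clock=1
Op 4: insert b.com -> 10.0.0.1 (expiry=1+3=4). clock=1
Op 5: tick 4 -> clock=5. purged={a.com,b.com}
Op 6: insert b.com -> 10.0.0.4 (expiry=5+2=7). clock=5
Op 7: insert a.com -> 10.0.0.6 (expiry=5+5=10). clock=5
Op 8: insert a.com -> 10.0.0.1 (expiry=5+4=9). clock=5
Op 9: tick 8 -> clock=13. purged={a.com,b.com}
Op 10: tick 1 -> clock=14.
Op 11: insert a.com -> 10.0.0.5 (expiry=14+4=18). clock=14
Op 12: tick 6 -> clock=20. purged={a.com}
Op 13: insert b.com -> 10.0.0.4 (expiry=20+4=24). clock=20
Op 14: tick 2 -> clock=22.
Op 15: tick 2 -> clock=24. purged={b.com}
Op 16: insert a.com -> 10.0.0.3 (expiry=24+1=25). clock=24
Op 17: insert a.com -> 10.0.0.3 (expiry=24+5=29). clock=24
lookup b.com: not in cache (expired or never inserted)

Answer: NXDOMAIN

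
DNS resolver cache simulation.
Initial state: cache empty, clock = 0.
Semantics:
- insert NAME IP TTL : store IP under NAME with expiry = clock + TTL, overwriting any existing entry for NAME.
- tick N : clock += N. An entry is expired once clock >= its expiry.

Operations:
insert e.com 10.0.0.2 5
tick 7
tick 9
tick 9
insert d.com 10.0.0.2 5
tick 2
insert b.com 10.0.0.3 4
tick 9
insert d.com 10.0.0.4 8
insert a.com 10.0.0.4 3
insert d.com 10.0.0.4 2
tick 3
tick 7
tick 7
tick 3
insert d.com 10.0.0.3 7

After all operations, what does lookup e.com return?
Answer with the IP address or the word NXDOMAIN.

Answer: NXDOMAIN

Derivation:
Op 1: insert e.com -> 10.0.0.2 (expiry=0+5=5). clock=0
Op 2: tick 7 -> clock=7. purged={e.com}
Op 3: tick 9 -> clock=16.
Op 4: tick 9 -> clock=25.
Op 5: insert d.com -> 10.0.0.2 (expiry=25+5=30). clock=25
Op 6: tick 2 -> clock=27.
Op 7: insert b.com -> 10.0.0.3 (expiry=27+4=31). clock=27
Op 8: tick 9 -> clock=36. purged={b.com,d.com}
Op 9: insert d.com -> 10.0.0.4 (expiry=36+8=44). clock=36
Op 10: insert a.com -> 10.0.0.4 (expiry=36+3=39). clock=36
Op 11: insert d.com -> 10.0.0.4 (expiry=36+2=38). clock=36
Op 12: tick 3 -> clock=39. purged={a.com,d.com}
Op 13: tick 7 -> clock=46.
Op 14: tick 7 -> clock=53.
Op 15: tick 3 -> clock=56.
Op 16: insert d.com -> 10.0.0.3 (expiry=56+7=63). clock=56
lookup e.com: not in cache (expired or never inserted)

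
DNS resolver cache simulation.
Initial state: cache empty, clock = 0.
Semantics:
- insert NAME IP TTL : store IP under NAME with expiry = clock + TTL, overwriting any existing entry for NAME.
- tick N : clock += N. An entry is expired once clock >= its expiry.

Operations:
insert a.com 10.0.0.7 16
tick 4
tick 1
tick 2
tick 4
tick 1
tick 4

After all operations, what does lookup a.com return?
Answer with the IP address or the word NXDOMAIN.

Op 1: insert a.com -> 10.0.0.7 (expiry=0+16=16). clock=0
Op 2: tick 4 -> clock=4.
Op 3: tick 1 -> clock=5.
Op 4: tick 2 -> clock=7.
Op 5: tick 4 -> clock=11.
Op 6: tick 1 -> clock=12.
Op 7: tick 4 -> clock=16. purged={a.com}
lookup a.com: not in cache (expired or never inserted)

Answer: NXDOMAIN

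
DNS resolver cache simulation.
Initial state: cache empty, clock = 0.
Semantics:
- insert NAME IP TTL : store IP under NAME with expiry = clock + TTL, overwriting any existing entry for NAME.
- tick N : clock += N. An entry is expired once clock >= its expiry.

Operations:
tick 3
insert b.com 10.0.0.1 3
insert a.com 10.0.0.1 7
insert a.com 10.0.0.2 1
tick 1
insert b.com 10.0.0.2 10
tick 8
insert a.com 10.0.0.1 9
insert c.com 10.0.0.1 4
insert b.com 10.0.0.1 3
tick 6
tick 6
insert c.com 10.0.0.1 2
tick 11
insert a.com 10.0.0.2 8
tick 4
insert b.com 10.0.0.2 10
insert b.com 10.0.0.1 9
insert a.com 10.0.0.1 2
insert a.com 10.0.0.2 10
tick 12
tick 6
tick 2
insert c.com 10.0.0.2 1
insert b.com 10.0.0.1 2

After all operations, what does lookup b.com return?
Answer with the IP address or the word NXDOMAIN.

Answer: 10.0.0.1

Derivation:
Op 1: tick 3 -> clock=3.
Op 2: insert b.com -> 10.0.0.1 (expiry=3+3=6). clock=3
Op 3: insert a.com -> 10.0.0.1 (expiry=3+7=10). clock=3
Op 4: insert a.com -> 10.0.0.2 (expiry=3+1=4). clock=3
Op 5: tick 1 -> clock=4. purged={a.com}
Op 6: insert b.com -> 10.0.0.2 (expiry=4+10=14). clock=4
Op 7: tick 8 -> clock=12.
Op 8: insert a.com -> 10.0.0.1 (expiry=12+9=21). clock=12
Op 9: insert c.com -> 10.0.0.1 (expiry=12+4=16). clock=12
Op 10: insert b.com -> 10.0.0.1 (expiry=12+3=15). clock=12
Op 11: tick 6 -> clock=18. purged={b.com,c.com}
Op 12: tick 6 -> clock=24. purged={a.com}
Op 13: insert c.com -> 10.0.0.1 (expiry=24+2=26). clock=24
Op 14: tick 11 -> clock=35. purged={c.com}
Op 15: insert a.com -> 10.0.0.2 (expiry=35+8=43). clock=35
Op 16: tick 4 -> clock=39.
Op 17: insert b.com -> 10.0.0.2 (expiry=39+10=49). clock=39
Op 18: insert b.com -> 10.0.0.1 (expiry=39+9=48). clock=39
Op 19: insert a.com -> 10.0.0.1 (expiry=39+2=41). clock=39
Op 20: insert a.com -> 10.0.0.2 (expiry=39+10=49). clock=39
Op 21: tick 12 -> clock=51. purged={a.com,b.com}
Op 22: tick 6 -> clock=57.
Op 23: tick 2 -> clock=59.
Op 24: insert c.com -> 10.0.0.2 (expiry=59+1=60). clock=59
Op 25: insert b.com -> 10.0.0.1 (expiry=59+2=61). clock=59
lookup b.com: present, ip=10.0.0.1 expiry=61 > clock=59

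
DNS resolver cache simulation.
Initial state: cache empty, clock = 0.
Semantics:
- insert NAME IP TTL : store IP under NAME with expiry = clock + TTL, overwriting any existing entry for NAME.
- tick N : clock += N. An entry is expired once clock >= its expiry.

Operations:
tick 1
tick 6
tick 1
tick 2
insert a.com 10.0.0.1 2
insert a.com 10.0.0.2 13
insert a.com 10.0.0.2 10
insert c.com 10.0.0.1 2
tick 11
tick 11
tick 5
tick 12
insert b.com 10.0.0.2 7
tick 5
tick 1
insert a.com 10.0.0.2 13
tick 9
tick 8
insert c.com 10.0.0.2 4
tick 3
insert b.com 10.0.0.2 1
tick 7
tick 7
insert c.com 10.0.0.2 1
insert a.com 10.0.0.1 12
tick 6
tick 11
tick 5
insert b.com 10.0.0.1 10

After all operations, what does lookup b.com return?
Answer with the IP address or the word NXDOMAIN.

Op 1: tick 1 -> clock=1.
Op 2: tick 6 -> clock=7.
Op 3: tick 1 -> clock=8.
Op 4: tick 2 -> clock=10.
Op 5: insert a.com -> 10.0.0.1 (expiry=10+2=12). clock=10
Op 6: insert a.com -> 10.0.0.2 (expiry=10+13=23). clock=10
Op 7: insert a.com -> 10.0.0.2 (expiry=10+10=20). clock=10
Op 8: insert c.com -> 10.0.0.1 (expiry=10+2=12). clock=10
Op 9: tick 11 -> clock=21. purged={a.com,c.com}
Op 10: tick 11 -> clock=32.
Op 11: tick 5 -> clock=37.
Op 12: tick 12 -> clock=49.
Op 13: insert b.com -> 10.0.0.2 (expiry=49+7=56). clock=49
Op 14: tick 5 -> clock=54.
Op 15: tick 1 -> clock=55.
Op 16: insert a.com -> 10.0.0.2 (expiry=55+13=68). clock=55
Op 17: tick 9 -> clock=64. purged={b.com}
Op 18: tick 8 -> clock=72. purged={a.com}
Op 19: insert c.com -> 10.0.0.2 (expiry=72+4=76). clock=72
Op 20: tick 3 -> clock=75.
Op 21: insert b.com -> 10.0.0.2 (expiry=75+1=76). clock=75
Op 22: tick 7 -> clock=82. purged={b.com,c.com}
Op 23: tick 7 -> clock=89.
Op 24: insert c.com -> 10.0.0.2 (expiry=89+1=90). clock=89
Op 25: insert a.com -> 10.0.0.1 (expiry=89+12=101). clock=89
Op 26: tick 6 -> clock=95. purged={c.com}
Op 27: tick 11 -> clock=106. purged={a.com}
Op 28: tick 5 -> clock=111.
Op 29: insert b.com -> 10.0.0.1 (expiry=111+10=121). clock=111
lookup b.com: present, ip=10.0.0.1 expiry=121 > clock=111

Answer: 10.0.0.1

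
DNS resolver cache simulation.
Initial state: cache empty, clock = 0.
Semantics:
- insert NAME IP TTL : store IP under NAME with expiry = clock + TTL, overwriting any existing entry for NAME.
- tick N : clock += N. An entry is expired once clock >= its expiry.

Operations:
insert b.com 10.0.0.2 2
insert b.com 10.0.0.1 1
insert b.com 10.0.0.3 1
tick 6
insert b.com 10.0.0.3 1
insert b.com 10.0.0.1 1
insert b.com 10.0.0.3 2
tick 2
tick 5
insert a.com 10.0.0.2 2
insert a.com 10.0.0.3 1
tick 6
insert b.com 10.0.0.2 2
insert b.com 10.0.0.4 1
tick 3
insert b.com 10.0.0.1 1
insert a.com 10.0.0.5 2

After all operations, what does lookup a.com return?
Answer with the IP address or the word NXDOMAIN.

Op 1: insert b.com -> 10.0.0.2 (expiry=0+2=2). clock=0
Op 2: insert b.com -> 10.0.0.1 (expiry=0+1=1). clock=0
Op 3: insert b.com -> 10.0.0.3 (expiry=0+1=1). clock=0
Op 4: tick 6 -> clock=6. purged={b.com}
Op 5: insert b.com -> 10.0.0.3 (expiry=6+1=7). clock=6
Op 6: insert b.com -> 10.0.0.1 (expiry=6+1=7). clock=6
Op 7: insert b.com -> 10.0.0.3 (expiry=6+2=8). clock=6
Op 8: tick 2 -> clock=8. purged={b.com}
Op 9: tick 5 -> clock=13.
Op 10: insert a.com -> 10.0.0.2 (expiry=13+2=15). clock=13
Op 11: insert a.com -> 10.0.0.3 (expiry=13+1=14). clock=13
Op 12: tick 6 -> clock=19. purged={a.com}
Op 13: insert b.com -> 10.0.0.2 (expiry=19+2=21). clock=19
Op 14: insert b.com -> 10.0.0.4 (expiry=19+1=20). clock=19
Op 15: tick 3 -> clock=22. purged={b.com}
Op 16: insert b.com -> 10.0.0.1 (expiry=22+1=23). clock=22
Op 17: insert a.com -> 10.0.0.5 (expiry=22+2=24). clock=22
lookup a.com: present, ip=10.0.0.5 expiry=24 > clock=22

Answer: 10.0.0.5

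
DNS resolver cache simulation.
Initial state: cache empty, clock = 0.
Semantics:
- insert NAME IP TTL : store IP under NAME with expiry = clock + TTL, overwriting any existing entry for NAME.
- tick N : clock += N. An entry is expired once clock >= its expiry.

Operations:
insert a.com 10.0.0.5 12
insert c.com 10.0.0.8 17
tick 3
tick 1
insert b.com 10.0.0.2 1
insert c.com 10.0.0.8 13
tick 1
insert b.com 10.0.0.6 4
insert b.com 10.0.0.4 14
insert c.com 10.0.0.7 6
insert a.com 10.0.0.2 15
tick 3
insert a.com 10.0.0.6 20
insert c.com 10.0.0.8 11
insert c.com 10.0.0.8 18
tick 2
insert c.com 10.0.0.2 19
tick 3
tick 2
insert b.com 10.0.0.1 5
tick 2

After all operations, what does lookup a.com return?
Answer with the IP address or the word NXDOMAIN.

Answer: 10.0.0.6

Derivation:
Op 1: insert a.com -> 10.0.0.5 (expiry=0+12=12). clock=0
Op 2: insert c.com -> 10.0.0.8 (expiry=0+17=17). clock=0
Op 3: tick 3 -> clock=3.
Op 4: tick 1 -> clock=4.
Op 5: insert b.com -> 10.0.0.2 (expiry=4+1=5). clock=4
Op 6: insert c.com -> 10.0.0.8 (expiry=4+13=17). clock=4
Op 7: tick 1 -> clock=5. purged={b.com}
Op 8: insert b.com -> 10.0.0.6 (expiry=5+4=9). clock=5
Op 9: insert b.com -> 10.0.0.4 (expiry=5+14=19). clock=5
Op 10: insert c.com -> 10.0.0.7 (expiry=5+6=11). clock=5
Op 11: insert a.com -> 10.0.0.2 (expiry=5+15=20). clock=5
Op 12: tick 3 -> clock=8.
Op 13: insert a.com -> 10.0.0.6 (expiry=8+20=28). clock=8
Op 14: insert c.com -> 10.0.0.8 (expiry=8+11=19). clock=8
Op 15: insert c.com -> 10.0.0.8 (expiry=8+18=26). clock=8
Op 16: tick 2 -> clock=10.
Op 17: insert c.com -> 10.0.0.2 (expiry=10+19=29). clock=10
Op 18: tick 3 -> clock=13.
Op 19: tick 2 -> clock=15.
Op 20: insert b.com -> 10.0.0.1 (expiry=15+5=20). clock=15
Op 21: tick 2 -> clock=17.
lookup a.com: present, ip=10.0.0.6 expiry=28 > clock=17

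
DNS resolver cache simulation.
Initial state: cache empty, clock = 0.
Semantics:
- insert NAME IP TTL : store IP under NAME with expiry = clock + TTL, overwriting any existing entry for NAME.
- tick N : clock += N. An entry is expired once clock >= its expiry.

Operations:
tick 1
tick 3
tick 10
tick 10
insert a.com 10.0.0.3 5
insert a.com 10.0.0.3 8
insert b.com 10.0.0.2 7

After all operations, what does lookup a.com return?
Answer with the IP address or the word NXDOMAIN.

Op 1: tick 1 -> clock=1.
Op 2: tick 3 -> clock=4.
Op 3: tick 10 -> clock=14.
Op 4: tick 10 -> clock=24.
Op 5: insert a.com -> 10.0.0.3 (expiry=24+5=29). clock=24
Op 6: insert a.com -> 10.0.0.3 (expiry=24+8=32). clock=24
Op 7: insert b.com -> 10.0.0.2 (expiry=24+7=31). clock=24
lookup a.com: present, ip=10.0.0.3 expiry=32 > clock=24

Answer: 10.0.0.3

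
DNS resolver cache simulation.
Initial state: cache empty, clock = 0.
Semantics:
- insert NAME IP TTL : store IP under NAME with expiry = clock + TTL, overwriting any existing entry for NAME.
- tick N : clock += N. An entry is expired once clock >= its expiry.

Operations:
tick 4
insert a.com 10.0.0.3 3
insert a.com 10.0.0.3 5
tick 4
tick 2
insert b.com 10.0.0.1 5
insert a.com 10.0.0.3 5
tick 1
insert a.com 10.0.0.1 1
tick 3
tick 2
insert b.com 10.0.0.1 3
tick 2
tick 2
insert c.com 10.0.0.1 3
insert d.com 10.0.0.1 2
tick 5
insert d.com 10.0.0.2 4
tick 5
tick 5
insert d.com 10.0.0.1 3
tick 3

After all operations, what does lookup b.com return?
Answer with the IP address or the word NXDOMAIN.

Op 1: tick 4 -> clock=4.
Op 2: insert a.com -> 10.0.0.3 (expiry=4+3=7). clock=4
Op 3: insert a.com -> 10.0.0.3 (expiry=4+5=9). clock=4
Op 4: tick 4 -> clock=8.
Op 5: tick 2 -> clock=10. purged={a.com}
Op 6: insert b.com -> 10.0.0.1 (expiry=10+5=15). clock=10
Op 7: insert a.com -> 10.0.0.3 (expiry=10+5=15). clock=10
Op 8: tick 1 -> clock=11.
Op 9: insert a.com -> 10.0.0.1 (expiry=11+1=12). clock=11
Op 10: tick 3 -> clock=14. purged={a.com}
Op 11: tick 2 -> clock=16. purged={b.com}
Op 12: insert b.com -> 10.0.0.1 (expiry=16+3=19). clock=16
Op 13: tick 2 -> clock=18.
Op 14: tick 2 -> clock=20. purged={b.com}
Op 15: insert c.com -> 10.0.0.1 (expiry=20+3=23). clock=20
Op 16: insert d.com -> 10.0.0.1 (expiry=20+2=22). clock=20
Op 17: tick 5 -> clock=25. purged={c.com,d.com}
Op 18: insert d.com -> 10.0.0.2 (expiry=25+4=29). clock=25
Op 19: tick 5 -> clock=30. purged={d.com}
Op 20: tick 5 -> clock=35.
Op 21: insert d.com -> 10.0.0.1 (expiry=35+3=38). clock=35
Op 22: tick 3 -> clock=38. purged={d.com}
lookup b.com: not in cache (expired or never inserted)

Answer: NXDOMAIN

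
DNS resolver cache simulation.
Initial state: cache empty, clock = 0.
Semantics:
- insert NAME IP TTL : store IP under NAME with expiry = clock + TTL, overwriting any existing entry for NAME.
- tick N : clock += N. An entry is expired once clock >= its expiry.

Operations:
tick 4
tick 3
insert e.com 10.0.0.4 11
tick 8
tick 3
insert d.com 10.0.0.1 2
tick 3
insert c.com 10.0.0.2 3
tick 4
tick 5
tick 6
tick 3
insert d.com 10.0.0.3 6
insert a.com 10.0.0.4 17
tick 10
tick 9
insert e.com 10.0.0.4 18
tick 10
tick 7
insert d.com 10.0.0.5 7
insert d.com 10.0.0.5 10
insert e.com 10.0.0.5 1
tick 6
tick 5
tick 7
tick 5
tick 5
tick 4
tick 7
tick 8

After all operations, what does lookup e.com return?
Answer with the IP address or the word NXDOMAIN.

Answer: NXDOMAIN

Derivation:
Op 1: tick 4 -> clock=4.
Op 2: tick 3 -> clock=7.
Op 3: insert e.com -> 10.0.0.4 (expiry=7+11=18). clock=7
Op 4: tick 8 -> clock=15.
Op 5: tick 3 -> clock=18. purged={e.com}
Op 6: insert d.com -> 10.0.0.1 (expiry=18+2=20). clock=18
Op 7: tick 3 -> clock=21. purged={d.com}
Op 8: insert c.com -> 10.0.0.2 (expiry=21+3=24). clock=21
Op 9: tick 4 -> clock=25. purged={c.com}
Op 10: tick 5 -> clock=30.
Op 11: tick 6 -> clock=36.
Op 12: tick 3 -> clock=39.
Op 13: insert d.com -> 10.0.0.3 (expiry=39+6=45). clock=39
Op 14: insert a.com -> 10.0.0.4 (expiry=39+17=56). clock=39
Op 15: tick 10 -> clock=49. purged={d.com}
Op 16: tick 9 -> clock=58. purged={a.com}
Op 17: insert e.com -> 10.0.0.4 (expiry=58+18=76). clock=58
Op 18: tick 10 -> clock=68.
Op 19: tick 7 -> clock=75.
Op 20: insert d.com -> 10.0.0.5 (expiry=75+7=82). clock=75
Op 21: insert d.com -> 10.0.0.5 (expiry=75+10=85). clock=75
Op 22: insert e.com -> 10.0.0.5 (expiry=75+1=76). clock=75
Op 23: tick 6 -> clock=81. purged={e.com}
Op 24: tick 5 -> clock=86. purged={d.com}
Op 25: tick 7 -> clock=93.
Op 26: tick 5 -> clock=98.
Op 27: tick 5 -> clock=103.
Op 28: tick 4 -> clock=107.
Op 29: tick 7 -> clock=114.
Op 30: tick 8 -> clock=122.
lookup e.com: not in cache (expired or never inserted)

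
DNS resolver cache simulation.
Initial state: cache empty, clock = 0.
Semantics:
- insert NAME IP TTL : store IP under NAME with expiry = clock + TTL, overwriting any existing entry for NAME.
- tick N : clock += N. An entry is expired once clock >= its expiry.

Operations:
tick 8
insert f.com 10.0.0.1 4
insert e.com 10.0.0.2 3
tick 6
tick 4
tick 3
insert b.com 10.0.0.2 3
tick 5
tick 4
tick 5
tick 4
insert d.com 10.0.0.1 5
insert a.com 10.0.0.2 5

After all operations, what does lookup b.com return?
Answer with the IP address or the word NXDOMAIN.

Answer: NXDOMAIN

Derivation:
Op 1: tick 8 -> clock=8.
Op 2: insert f.com -> 10.0.0.1 (expiry=8+4=12). clock=8
Op 3: insert e.com -> 10.0.0.2 (expiry=8+3=11). clock=8
Op 4: tick 6 -> clock=14. purged={e.com,f.com}
Op 5: tick 4 -> clock=18.
Op 6: tick 3 -> clock=21.
Op 7: insert b.com -> 10.0.0.2 (expiry=21+3=24). clock=21
Op 8: tick 5 -> clock=26. purged={b.com}
Op 9: tick 4 -> clock=30.
Op 10: tick 5 -> clock=35.
Op 11: tick 4 -> clock=39.
Op 12: insert d.com -> 10.0.0.1 (expiry=39+5=44). clock=39
Op 13: insert a.com -> 10.0.0.2 (expiry=39+5=44). clock=39
lookup b.com: not in cache (expired or never inserted)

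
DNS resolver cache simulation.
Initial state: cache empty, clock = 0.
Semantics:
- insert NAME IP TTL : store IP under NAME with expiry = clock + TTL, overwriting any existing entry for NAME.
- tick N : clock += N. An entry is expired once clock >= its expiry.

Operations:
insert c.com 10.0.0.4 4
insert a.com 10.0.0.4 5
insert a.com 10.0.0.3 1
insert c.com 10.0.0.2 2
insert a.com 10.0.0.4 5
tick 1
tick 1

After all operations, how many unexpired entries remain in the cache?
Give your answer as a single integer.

Op 1: insert c.com -> 10.0.0.4 (expiry=0+4=4). clock=0
Op 2: insert a.com -> 10.0.0.4 (expiry=0+5=5). clock=0
Op 3: insert a.com -> 10.0.0.3 (expiry=0+1=1). clock=0
Op 4: insert c.com -> 10.0.0.2 (expiry=0+2=2). clock=0
Op 5: insert a.com -> 10.0.0.4 (expiry=0+5=5). clock=0
Op 6: tick 1 -> clock=1.
Op 7: tick 1 -> clock=2. purged={c.com}
Final cache (unexpired): {a.com} -> size=1

Answer: 1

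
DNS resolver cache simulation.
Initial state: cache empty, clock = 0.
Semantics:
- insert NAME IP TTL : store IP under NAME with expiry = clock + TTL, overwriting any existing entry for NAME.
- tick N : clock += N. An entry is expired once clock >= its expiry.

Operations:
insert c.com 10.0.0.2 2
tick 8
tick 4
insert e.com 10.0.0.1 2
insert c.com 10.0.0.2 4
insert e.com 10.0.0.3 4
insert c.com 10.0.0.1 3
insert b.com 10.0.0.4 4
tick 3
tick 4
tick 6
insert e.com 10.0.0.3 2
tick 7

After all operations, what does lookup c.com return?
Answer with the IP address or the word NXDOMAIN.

Op 1: insert c.com -> 10.0.0.2 (expiry=0+2=2). clock=0
Op 2: tick 8 -> clock=8. purged={c.com}
Op 3: tick 4 -> clock=12.
Op 4: insert e.com -> 10.0.0.1 (expiry=12+2=14). clock=12
Op 5: insert c.com -> 10.0.0.2 (expiry=12+4=16). clock=12
Op 6: insert e.com -> 10.0.0.3 (expiry=12+4=16). clock=12
Op 7: insert c.com -> 10.0.0.1 (expiry=12+3=15). clock=12
Op 8: insert b.com -> 10.0.0.4 (expiry=12+4=16). clock=12
Op 9: tick 3 -> clock=15. purged={c.com}
Op 10: tick 4 -> clock=19. purged={b.com,e.com}
Op 11: tick 6 -> clock=25.
Op 12: insert e.com -> 10.0.0.3 (expiry=25+2=27). clock=25
Op 13: tick 7 -> clock=32. purged={e.com}
lookup c.com: not in cache (expired or never inserted)

Answer: NXDOMAIN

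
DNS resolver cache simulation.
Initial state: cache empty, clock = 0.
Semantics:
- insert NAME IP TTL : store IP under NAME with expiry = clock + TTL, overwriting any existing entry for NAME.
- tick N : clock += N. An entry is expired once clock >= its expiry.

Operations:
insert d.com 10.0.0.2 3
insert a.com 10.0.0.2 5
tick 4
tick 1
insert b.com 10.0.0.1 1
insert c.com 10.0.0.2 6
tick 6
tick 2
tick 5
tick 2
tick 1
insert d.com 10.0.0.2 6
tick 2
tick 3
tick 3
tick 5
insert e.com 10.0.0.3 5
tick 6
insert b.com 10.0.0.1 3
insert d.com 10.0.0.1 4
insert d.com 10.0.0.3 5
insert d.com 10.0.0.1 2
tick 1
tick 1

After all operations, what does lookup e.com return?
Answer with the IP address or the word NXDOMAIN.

Op 1: insert d.com -> 10.0.0.2 (expiry=0+3=3). clock=0
Op 2: insert a.com -> 10.0.0.2 (expiry=0+5=5). clock=0
Op 3: tick 4 -> clock=4. purged={d.com}
Op 4: tick 1 -> clock=5. purged={a.com}
Op 5: insert b.com -> 10.0.0.1 (expiry=5+1=6). clock=5
Op 6: insert c.com -> 10.0.0.2 (expiry=5+6=11). clock=5
Op 7: tick 6 -> clock=11. purged={b.com,c.com}
Op 8: tick 2 -> clock=13.
Op 9: tick 5 -> clock=18.
Op 10: tick 2 -> clock=20.
Op 11: tick 1 -> clock=21.
Op 12: insert d.com -> 10.0.0.2 (expiry=21+6=27). clock=21
Op 13: tick 2 -> clock=23.
Op 14: tick 3 -> clock=26.
Op 15: tick 3 -> clock=29. purged={d.com}
Op 16: tick 5 -> clock=34.
Op 17: insert e.com -> 10.0.0.3 (expiry=34+5=39). clock=34
Op 18: tick 6 -> clock=40. purged={e.com}
Op 19: insert b.com -> 10.0.0.1 (expiry=40+3=43). clock=40
Op 20: insert d.com -> 10.0.0.1 (expiry=40+4=44). clock=40
Op 21: insert d.com -> 10.0.0.3 (expiry=40+5=45). clock=40
Op 22: insert d.com -> 10.0.0.1 (expiry=40+2=42). clock=40
Op 23: tick 1 -> clock=41.
Op 24: tick 1 -> clock=42. purged={d.com}
lookup e.com: not in cache (expired or never inserted)

Answer: NXDOMAIN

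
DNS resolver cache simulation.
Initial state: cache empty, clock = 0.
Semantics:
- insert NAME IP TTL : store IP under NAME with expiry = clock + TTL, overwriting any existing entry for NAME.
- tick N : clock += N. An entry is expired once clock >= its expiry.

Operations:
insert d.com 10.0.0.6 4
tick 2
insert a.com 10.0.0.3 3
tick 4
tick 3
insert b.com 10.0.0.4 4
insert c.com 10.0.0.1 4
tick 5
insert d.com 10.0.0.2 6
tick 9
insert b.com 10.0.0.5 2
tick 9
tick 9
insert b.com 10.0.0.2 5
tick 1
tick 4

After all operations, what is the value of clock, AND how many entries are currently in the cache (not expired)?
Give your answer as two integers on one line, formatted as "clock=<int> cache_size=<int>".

Answer: clock=46 cache_size=0

Derivation:
Op 1: insert d.com -> 10.0.0.6 (expiry=0+4=4). clock=0
Op 2: tick 2 -> clock=2.
Op 3: insert a.com -> 10.0.0.3 (expiry=2+3=5). clock=2
Op 4: tick 4 -> clock=6. purged={a.com,d.com}
Op 5: tick 3 -> clock=9.
Op 6: insert b.com -> 10.0.0.4 (expiry=9+4=13). clock=9
Op 7: insert c.com -> 10.0.0.1 (expiry=9+4=13). clock=9
Op 8: tick 5 -> clock=14. purged={b.com,c.com}
Op 9: insert d.com -> 10.0.0.2 (expiry=14+6=20). clock=14
Op 10: tick 9 -> clock=23. purged={d.com}
Op 11: insert b.com -> 10.0.0.5 (expiry=23+2=25). clock=23
Op 12: tick 9 -> clock=32. purged={b.com}
Op 13: tick 9 -> clock=41.
Op 14: insert b.com -> 10.0.0.2 (expiry=41+5=46). clock=41
Op 15: tick 1 -> clock=42.
Op 16: tick 4 -> clock=46. purged={b.com}
Final clock = 46
Final cache (unexpired): {} -> size=0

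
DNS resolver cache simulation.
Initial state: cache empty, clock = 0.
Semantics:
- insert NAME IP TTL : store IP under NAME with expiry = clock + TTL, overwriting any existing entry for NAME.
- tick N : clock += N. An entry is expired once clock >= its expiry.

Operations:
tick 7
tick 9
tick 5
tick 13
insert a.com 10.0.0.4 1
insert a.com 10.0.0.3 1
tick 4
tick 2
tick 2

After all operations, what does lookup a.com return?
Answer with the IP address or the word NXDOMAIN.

Op 1: tick 7 -> clock=7.
Op 2: tick 9 -> clock=16.
Op 3: tick 5 -> clock=21.
Op 4: tick 13 -> clock=34.
Op 5: insert a.com -> 10.0.0.4 (expiry=34+1=35). clock=34
Op 6: insert a.com -> 10.0.0.3 (expiry=34+1=35). clock=34
Op 7: tick 4 -> clock=38. purged={a.com}
Op 8: tick 2 -> clock=40.
Op 9: tick 2 -> clock=42.
lookup a.com: not in cache (expired or never inserted)

Answer: NXDOMAIN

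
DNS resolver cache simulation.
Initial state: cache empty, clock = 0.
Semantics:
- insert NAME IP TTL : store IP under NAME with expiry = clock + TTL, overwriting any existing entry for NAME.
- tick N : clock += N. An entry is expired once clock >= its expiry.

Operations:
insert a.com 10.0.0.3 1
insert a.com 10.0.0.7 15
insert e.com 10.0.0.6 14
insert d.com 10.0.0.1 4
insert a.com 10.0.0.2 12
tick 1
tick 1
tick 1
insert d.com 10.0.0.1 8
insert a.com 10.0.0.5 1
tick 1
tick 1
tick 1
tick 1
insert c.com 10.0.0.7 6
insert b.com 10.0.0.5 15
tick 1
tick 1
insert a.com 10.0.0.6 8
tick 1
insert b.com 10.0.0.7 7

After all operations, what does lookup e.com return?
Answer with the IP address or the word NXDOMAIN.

Answer: 10.0.0.6

Derivation:
Op 1: insert a.com -> 10.0.0.3 (expiry=0+1=1). clock=0
Op 2: insert a.com -> 10.0.0.7 (expiry=0+15=15). clock=0
Op 3: insert e.com -> 10.0.0.6 (expiry=0+14=14). clock=0
Op 4: insert d.com -> 10.0.0.1 (expiry=0+4=4). clock=0
Op 5: insert a.com -> 10.0.0.2 (expiry=0+12=12). clock=0
Op 6: tick 1 -> clock=1.
Op 7: tick 1 -> clock=2.
Op 8: tick 1 -> clock=3.
Op 9: insert d.com -> 10.0.0.1 (expiry=3+8=11). clock=3
Op 10: insert a.com -> 10.0.0.5 (expiry=3+1=4). clock=3
Op 11: tick 1 -> clock=4. purged={a.com}
Op 12: tick 1 -> clock=5.
Op 13: tick 1 -> clock=6.
Op 14: tick 1 -> clock=7.
Op 15: insert c.com -> 10.0.0.7 (expiry=7+6=13). clock=7
Op 16: insert b.com -> 10.0.0.5 (expiry=7+15=22). clock=7
Op 17: tick 1 -> clock=8.
Op 18: tick 1 -> clock=9.
Op 19: insert a.com -> 10.0.0.6 (expiry=9+8=17). clock=9
Op 20: tick 1 -> clock=10.
Op 21: insert b.com -> 10.0.0.7 (expiry=10+7=17). clock=10
lookup e.com: present, ip=10.0.0.6 expiry=14 > clock=10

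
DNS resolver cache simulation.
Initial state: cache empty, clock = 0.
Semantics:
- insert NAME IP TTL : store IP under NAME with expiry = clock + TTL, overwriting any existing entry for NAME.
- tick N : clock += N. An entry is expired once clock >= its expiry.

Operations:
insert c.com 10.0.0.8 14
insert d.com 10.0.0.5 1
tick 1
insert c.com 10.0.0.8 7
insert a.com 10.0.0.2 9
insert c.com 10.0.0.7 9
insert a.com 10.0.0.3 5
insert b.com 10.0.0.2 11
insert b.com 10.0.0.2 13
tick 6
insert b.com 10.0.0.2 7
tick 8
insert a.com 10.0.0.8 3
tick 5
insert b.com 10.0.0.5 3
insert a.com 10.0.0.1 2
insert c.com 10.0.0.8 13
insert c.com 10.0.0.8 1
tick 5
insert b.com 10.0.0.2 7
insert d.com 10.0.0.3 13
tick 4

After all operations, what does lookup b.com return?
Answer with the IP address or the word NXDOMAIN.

Op 1: insert c.com -> 10.0.0.8 (expiry=0+14=14). clock=0
Op 2: insert d.com -> 10.0.0.5 (expiry=0+1=1). clock=0
Op 3: tick 1 -> clock=1. purged={d.com}
Op 4: insert c.com -> 10.0.0.8 (expiry=1+7=8). clock=1
Op 5: insert a.com -> 10.0.0.2 (expiry=1+9=10). clock=1
Op 6: insert c.com -> 10.0.0.7 (expiry=1+9=10). clock=1
Op 7: insert a.com -> 10.0.0.3 (expiry=1+5=6). clock=1
Op 8: insert b.com -> 10.0.0.2 (expiry=1+11=12). clock=1
Op 9: insert b.com -> 10.0.0.2 (expiry=1+13=14). clock=1
Op 10: tick 6 -> clock=7. purged={a.com}
Op 11: insert b.com -> 10.0.0.2 (expiry=7+7=14). clock=7
Op 12: tick 8 -> clock=15. purged={b.com,c.com}
Op 13: insert a.com -> 10.0.0.8 (expiry=15+3=18). clock=15
Op 14: tick 5 -> clock=20. purged={a.com}
Op 15: insert b.com -> 10.0.0.5 (expiry=20+3=23). clock=20
Op 16: insert a.com -> 10.0.0.1 (expiry=20+2=22). clock=20
Op 17: insert c.com -> 10.0.0.8 (expiry=20+13=33). clock=20
Op 18: insert c.com -> 10.0.0.8 (expiry=20+1=21). clock=20
Op 19: tick 5 -> clock=25. purged={a.com,b.com,c.com}
Op 20: insert b.com -> 10.0.0.2 (expiry=25+7=32). clock=25
Op 21: insert d.com -> 10.0.0.3 (expiry=25+13=38). clock=25
Op 22: tick 4 -> clock=29.
lookup b.com: present, ip=10.0.0.2 expiry=32 > clock=29

Answer: 10.0.0.2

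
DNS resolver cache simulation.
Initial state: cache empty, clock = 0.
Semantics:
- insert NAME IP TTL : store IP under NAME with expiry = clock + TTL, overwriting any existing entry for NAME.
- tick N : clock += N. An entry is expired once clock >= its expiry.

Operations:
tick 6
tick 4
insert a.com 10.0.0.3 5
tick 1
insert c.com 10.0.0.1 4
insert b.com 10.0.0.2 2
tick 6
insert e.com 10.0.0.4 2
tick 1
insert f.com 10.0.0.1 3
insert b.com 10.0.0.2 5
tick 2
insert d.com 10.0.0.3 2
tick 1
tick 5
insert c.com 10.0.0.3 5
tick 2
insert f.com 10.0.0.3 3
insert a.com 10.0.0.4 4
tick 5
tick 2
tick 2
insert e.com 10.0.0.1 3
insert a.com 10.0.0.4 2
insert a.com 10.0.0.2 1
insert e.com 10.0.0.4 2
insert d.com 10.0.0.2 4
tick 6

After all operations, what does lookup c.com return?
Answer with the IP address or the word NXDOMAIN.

Answer: NXDOMAIN

Derivation:
Op 1: tick 6 -> clock=6.
Op 2: tick 4 -> clock=10.
Op 3: insert a.com -> 10.0.0.3 (expiry=10+5=15). clock=10
Op 4: tick 1 -> clock=11.
Op 5: insert c.com -> 10.0.0.1 (expiry=11+4=15). clock=11
Op 6: insert b.com -> 10.0.0.2 (expiry=11+2=13). clock=11
Op 7: tick 6 -> clock=17. purged={a.com,b.com,c.com}
Op 8: insert e.com -> 10.0.0.4 (expiry=17+2=19). clock=17
Op 9: tick 1 -> clock=18.
Op 10: insert f.com -> 10.0.0.1 (expiry=18+3=21). clock=18
Op 11: insert b.com -> 10.0.0.2 (expiry=18+5=23). clock=18
Op 12: tick 2 -> clock=20. purged={e.com}
Op 13: insert d.com -> 10.0.0.3 (expiry=20+2=22). clock=20
Op 14: tick 1 -> clock=21. purged={f.com}
Op 15: tick 5 -> clock=26. purged={b.com,d.com}
Op 16: insert c.com -> 10.0.0.3 (expiry=26+5=31). clock=26
Op 17: tick 2 -> clock=28.
Op 18: insert f.com -> 10.0.0.3 (expiry=28+3=31). clock=28
Op 19: insert a.com -> 10.0.0.4 (expiry=28+4=32). clock=28
Op 20: tick 5 -> clock=33. purged={a.com,c.com,f.com}
Op 21: tick 2 -> clock=35.
Op 22: tick 2 -> clock=37.
Op 23: insert e.com -> 10.0.0.1 (expiry=37+3=40). clock=37
Op 24: insert a.com -> 10.0.0.4 (expiry=37+2=39). clock=37
Op 25: insert a.com -> 10.0.0.2 (expiry=37+1=38). clock=37
Op 26: insert e.com -> 10.0.0.4 (expiry=37+2=39). clock=37
Op 27: insert d.com -> 10.0.0.2 (expiry=37+4=41). clock=37
Op 28: tick 6 -> clock=43. purged={a.com,d.com,e.com}
lookup c.com: not in cache (expired or never inserted)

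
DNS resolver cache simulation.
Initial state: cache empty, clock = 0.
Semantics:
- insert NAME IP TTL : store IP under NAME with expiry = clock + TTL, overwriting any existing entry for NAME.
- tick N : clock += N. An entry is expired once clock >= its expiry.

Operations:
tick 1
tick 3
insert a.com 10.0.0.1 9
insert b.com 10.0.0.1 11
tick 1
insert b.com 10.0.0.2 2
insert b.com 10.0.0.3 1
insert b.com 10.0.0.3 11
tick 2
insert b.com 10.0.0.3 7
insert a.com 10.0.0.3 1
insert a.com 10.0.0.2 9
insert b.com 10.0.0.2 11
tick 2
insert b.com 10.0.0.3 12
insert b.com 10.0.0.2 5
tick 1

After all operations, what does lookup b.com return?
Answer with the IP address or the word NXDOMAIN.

Op 1: tick 1 -> clock=1.
Op 2: tick 3 -> clock=4.
Op 3: insert a.com -> 10.0.0.1 (expiry=4+9=13). clock=4
Op 4: insert b.com -> 10.0.0.1 (expiry=4+11=15). clock=4
Op 5: tick 1 -> clock=5.
Op 6: insert b.com -> 10.0.0.2 (expiry=5+2=7). clock=5
Op 7: insert b.com -> 10.0.0.3 (expiry=5+1=6). clock=5
Op 8: insert b.com -> 10.0.0.3 (expiry=5+11=16). clock=5
Op 9: tick 2 -> clock=7.
Op 10: insert b.com -> 10.0.0.3 (expiry=7+7=14). clock=7
Op 11: insert a.com -> 10.0.0.3 (expiry=7+1=8). clock=7
Op 12: insert a.com -> 10.0.0.2 (expiry=7+9=16). clock=7
Op 13: insert b.com -> 10.0.0.2 (expiry=7+11=18). clock=7
Op 14: tick 2 -> clock=9.
Op 15: insert b.com -> 10.0.0.3 (expiry=9+12=21). clock=9
Op 16: insert b.com -> 10.0.0.2 (expiry=9+5=14). clock=9
Op 17: tick 1 -> clock=10.
lookup b.com: present, ip=10.0.0.2 expiry=14 > clock=10

Answer: 10.0.0.2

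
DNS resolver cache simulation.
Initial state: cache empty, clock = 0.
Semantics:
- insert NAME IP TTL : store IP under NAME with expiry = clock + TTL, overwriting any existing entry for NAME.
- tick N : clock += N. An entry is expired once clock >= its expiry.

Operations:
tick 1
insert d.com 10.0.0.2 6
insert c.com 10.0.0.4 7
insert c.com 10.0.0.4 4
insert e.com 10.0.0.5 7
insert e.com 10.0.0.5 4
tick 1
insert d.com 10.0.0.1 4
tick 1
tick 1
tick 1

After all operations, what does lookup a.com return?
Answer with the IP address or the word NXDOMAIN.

Answer: NXDOMAIN

Derivation:
Op 1: tick 1 -> clock=1.
Op 2: insert d.com -> 10.0.0.2 (expiry=1+6=7). clock=1
Op 3: insert c.com -> 10.0.0.4 (expiry=1+7=8). clock=1
Op 4: insert c.com -> 10.0.0.4 (expiry=1+4=5). clock=1
Op 5: insert e.com -> 10.0.0.5 (expiry=1+7=8). clock=1
Op 6: insert e.com -> 10.0.0.5 (expiry=1+4=5). clock=1
Op 7: tick 1 -> clock=2.
Op 8: insert d.com -> 10.0.0.1 (expiry=2+4=6). clock=2
Op 9: tick 1 -> clock=3.
Op 10: tick 1 -> clock=4.
Op 11: tick 1 -> clock=5. purged={c.com,e.com}
lookup a.com: not in cache (expired or never inserted)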